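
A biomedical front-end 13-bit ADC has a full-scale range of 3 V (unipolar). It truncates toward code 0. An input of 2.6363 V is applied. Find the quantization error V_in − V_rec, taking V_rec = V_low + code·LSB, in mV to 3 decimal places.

0.314 mV

Step size: 3 V ÷ 2^13 = 366.21 µV.
Scaled input = 7198.8565 LSBs, so code = 7198.
V_rec = 0 + 7198·0.000366211 = 2.6359863 V.
V_in − V_rec = 0.000313672 V = 0.314 mV.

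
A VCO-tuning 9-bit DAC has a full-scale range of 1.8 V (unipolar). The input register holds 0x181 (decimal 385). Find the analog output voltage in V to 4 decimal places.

LSB = 1.8 V / 2^9 = 3.516 mV.
Code 0x181 = 385 decimal.
V_out = 0 + 385 × 0.00351563 V = 1.35352 V.

1.3535 V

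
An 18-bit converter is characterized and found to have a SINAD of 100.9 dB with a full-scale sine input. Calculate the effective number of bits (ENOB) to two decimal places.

16.47 bits

ENOB = (SINAD − 1.76) / 6.02 = (100.9 − 1.76)/6.02 = 16.468.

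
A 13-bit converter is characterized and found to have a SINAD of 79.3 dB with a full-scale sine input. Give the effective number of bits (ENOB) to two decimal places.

ENOB = (SINAD − 1.76) / 6.02 = (79.3 − 1.76)/6.02 = 12.880.

12.88 bits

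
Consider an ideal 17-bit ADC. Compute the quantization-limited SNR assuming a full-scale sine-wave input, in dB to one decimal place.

SNR ≈ 6.02·N + 1.76 dB = 6.02·17 + 1.76 = 104.10 dB.

104.1 dB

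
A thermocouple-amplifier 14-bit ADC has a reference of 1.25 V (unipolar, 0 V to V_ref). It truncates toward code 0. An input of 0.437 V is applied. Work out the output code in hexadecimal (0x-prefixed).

code 0x165F (decimal 5727)

With 16384 levels over 1.25 V, one step is 76.29 µV.
(0.437 − 0) / 7.62939e-05 = 5727.846 LSBs.
Floor → code 5727.
In hexadecimal (0x-prefixed): 0x165F.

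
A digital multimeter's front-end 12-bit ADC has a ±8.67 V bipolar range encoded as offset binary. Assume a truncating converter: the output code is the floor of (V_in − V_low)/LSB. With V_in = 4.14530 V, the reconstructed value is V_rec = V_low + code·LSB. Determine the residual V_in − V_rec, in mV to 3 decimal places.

Step size: 17.34 V ÷ 2^12 = 4.233 mV.
Scaled input = 3027.1897 LSBs, so code = 3027.
V_rec = (−8.67) + 3027·0.0042334 = 4.1444971 V.
Difference: 0.00080293 V → 0.803 mV.

0.803 mV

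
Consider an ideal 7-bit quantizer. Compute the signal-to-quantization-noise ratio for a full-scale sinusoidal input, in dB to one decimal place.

SNR ≈ 6.02·N + 1.76 dB = 6.02·7 + 1.76 = 43.90 dB.

43.9 dB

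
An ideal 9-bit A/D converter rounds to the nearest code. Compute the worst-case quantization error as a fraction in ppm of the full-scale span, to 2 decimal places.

Rounding → worst-case error = ½ LSB = V_FS/2^10, so 1e+06/1024 = 976.562 ppm of full scale.

976.56 ppm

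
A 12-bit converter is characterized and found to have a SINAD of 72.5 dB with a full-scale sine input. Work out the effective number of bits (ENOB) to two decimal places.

11.75 bits

ENOB = (SINAD − 1.76) / 6.02 = (72.5 − 1.76)/6.02 = 11.751.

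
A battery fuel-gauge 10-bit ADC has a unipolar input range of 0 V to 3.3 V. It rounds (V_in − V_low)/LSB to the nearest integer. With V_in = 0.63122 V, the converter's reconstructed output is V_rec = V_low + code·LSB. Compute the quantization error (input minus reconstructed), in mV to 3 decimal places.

LSB = 3.3/2^10 = 3.223 mV.
Scaled input = 195.8695 LSBs, so code = 196.
Reconstructed: 0.63164062 V.
Error = 0.63122 − 0.63164062 = -0.000420625 V = -0.421 mV.

-0.421 mV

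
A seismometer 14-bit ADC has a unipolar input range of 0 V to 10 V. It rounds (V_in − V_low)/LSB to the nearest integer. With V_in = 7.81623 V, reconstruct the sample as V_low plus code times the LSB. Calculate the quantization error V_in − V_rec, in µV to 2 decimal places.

One LSB is 10 V / 16384 = 0.610 mV.
(7.81623 − 0)/0.000610352 = 12806.1112; round gives code 12806.
Reconstructed: 7.8161621 V.
V_in − V_rec = 6.78906e-05 V = 67.89 µV.

67.89 µV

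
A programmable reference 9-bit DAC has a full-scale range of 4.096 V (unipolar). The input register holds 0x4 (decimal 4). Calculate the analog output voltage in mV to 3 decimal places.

32.000 mV

LSB = 4.096 V / 2^9 = 8.000 mV.
Code 0x4 = 4 decimal.
V_out = 0 + 4 × 0.008 V = 0.032 V.
= 32.000 mV.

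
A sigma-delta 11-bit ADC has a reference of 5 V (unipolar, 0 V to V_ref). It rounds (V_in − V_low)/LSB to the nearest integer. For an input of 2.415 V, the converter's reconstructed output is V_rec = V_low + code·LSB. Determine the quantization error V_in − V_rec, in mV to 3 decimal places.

0.449 mV

One LSB is 5 V / 2048 = 2.441 mV.
(2.415 − 0)/0.00244141 = 989.1840; round gives code 989.
Code 989 maps back to 0 + 989×0.00244141 V = 2.4145508 V.
Difference: 0.000449219 V → 0.449 mV.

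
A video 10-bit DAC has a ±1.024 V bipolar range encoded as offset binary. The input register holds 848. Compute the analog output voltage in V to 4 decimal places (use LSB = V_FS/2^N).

LSB = 2.048 V / 2^10 = 2.000 mV.
V_out = (−1.024) + 848 × 0.002 V = 0.672 V.

0.6720 V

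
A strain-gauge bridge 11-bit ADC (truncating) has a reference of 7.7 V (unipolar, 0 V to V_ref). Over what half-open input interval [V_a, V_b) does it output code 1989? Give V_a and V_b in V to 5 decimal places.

LSB = 7.7/2^11 = 3.760 mV.
V_a = V_low + 1989·LSB = 7.47817 V; V_b = V_low + 1990·LSB = 7.48193 V.

[7.47817 V, 7.48193 V)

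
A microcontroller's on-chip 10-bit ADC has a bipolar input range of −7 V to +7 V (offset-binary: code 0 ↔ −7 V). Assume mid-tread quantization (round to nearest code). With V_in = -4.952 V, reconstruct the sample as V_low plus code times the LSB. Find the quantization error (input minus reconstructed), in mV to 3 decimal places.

One LSB is 14 V / 1024 = 13.672 mV.
Scaled input = 149.7966 LSBs, so code = 150.
Reconstructed: -4.9492188 V.
Difference: -0.00278125 V → -2.781 mV.

-2.781 mV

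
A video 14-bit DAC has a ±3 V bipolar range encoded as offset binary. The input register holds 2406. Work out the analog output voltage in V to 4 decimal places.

-2.1189 V

LSB = 6 V / 2^14 = 366.21 µV.
V_out = (−3) + 2406 × 0.000366211 V = -2.1189 V.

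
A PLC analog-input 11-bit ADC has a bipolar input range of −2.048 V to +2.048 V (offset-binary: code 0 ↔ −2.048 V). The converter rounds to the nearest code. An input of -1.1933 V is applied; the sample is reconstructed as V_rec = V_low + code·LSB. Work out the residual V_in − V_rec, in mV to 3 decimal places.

Step size: 4.096 V ÷ 2^11 = 2.000 mV.
Scaled input = 427.3500 LSBs, so code = 427.
Code 427 maps back to (−2.048) + 427×0.002 V = -1.194 V.
Difference: 0.0007 V → 0.700 mV.

0.700 mV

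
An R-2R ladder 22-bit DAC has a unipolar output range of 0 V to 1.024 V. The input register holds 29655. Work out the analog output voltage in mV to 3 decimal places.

LSB = 1.024 V / 2^22 = 0.24 µV.
V_out = 0 + 29655 × 2.44141e-07 V = 0.00723999 V.
= 7.240 mV.

7.240 mV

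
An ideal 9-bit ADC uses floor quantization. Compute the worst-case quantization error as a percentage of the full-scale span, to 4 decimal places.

0.1953 %

Truncating → worst-case error = 1 LSB = V_FS/2^9, so 100/512 = 0.195312 % of full scale.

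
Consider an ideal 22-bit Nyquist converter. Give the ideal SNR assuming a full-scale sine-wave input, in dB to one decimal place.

134.2 dB

SNR ≈ 6.02·N + 1.76 dB = 6.02·22 + 1.76 = 134.20 dB.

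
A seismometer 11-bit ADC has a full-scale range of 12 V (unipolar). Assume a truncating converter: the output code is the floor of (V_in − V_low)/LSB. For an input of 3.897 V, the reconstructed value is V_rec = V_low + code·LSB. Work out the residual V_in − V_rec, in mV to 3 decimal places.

0.516 mV

LSB = 12/2^11 = 5.859 mV.
(3.897 − 0)/0.00585938 = 665.0880; ⌊·⌋ gives code 665.
V_rec = 0 + 665·0.00585938 = 3.8964844 V.
V_in − V_rec = 0.000515625 V = 0.516 mV.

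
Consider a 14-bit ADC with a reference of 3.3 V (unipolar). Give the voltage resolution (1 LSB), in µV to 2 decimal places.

201.42 µV

Full-scale span = 3.3 V.
LSB = 3.3 / 2^14 = 3.3 / 16384 = 0.000201416 V = 201.42 µV.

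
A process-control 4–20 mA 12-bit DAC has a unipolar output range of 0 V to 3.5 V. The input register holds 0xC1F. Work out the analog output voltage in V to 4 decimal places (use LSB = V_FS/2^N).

LSB = 3.5 V / 2^12 = 0.854 mV.
Code 0xC1F = 3103 decimal.
V_out = 0 + 3103 × 0.000854492 V = 2.65149 V.

2.6515 V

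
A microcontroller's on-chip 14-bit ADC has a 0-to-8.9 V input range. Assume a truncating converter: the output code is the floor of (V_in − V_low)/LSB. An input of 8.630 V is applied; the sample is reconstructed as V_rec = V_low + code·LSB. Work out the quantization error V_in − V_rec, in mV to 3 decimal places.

One LSB is 8.9 V / 16384 = 0.543 mV.
Scaled input = 15886.9573 LSBs, so code = 15886.
Code 15886 maps back to 0 + 15886×0.000543213 V = 8.62948 V.
Error = 8.630 − 8.62948 = 0.00052002 V = 0.520 mV.

0.520 mV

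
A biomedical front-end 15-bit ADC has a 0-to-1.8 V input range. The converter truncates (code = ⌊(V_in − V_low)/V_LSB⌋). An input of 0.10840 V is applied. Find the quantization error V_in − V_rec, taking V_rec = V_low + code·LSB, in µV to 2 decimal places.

LSB = 1.8/2^15 = 54.93 µV.
(V_in − V_low)/LSB = (0.10840 − 0)/5.49316e-05 = 1973.3618 → code 1973 (floor).
Code 1973 maps back to 0 + 1973×5.49316e-05 V = 0.10838013 V.
V_in − V_rec = 1.9873e-05 V = 19.87 µV.

19.87 µV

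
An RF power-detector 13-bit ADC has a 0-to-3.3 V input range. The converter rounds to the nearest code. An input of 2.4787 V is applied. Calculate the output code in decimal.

With 8192 levels over 3.3 V, one step is 402.83 µV.
(2.4787 − 0) / 0.000402832 = 6153.185 LSBs.
So the output code is 6153.

code 6153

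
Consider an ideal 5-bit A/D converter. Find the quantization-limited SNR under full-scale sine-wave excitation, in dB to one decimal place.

SNR ≈ 6.02·N + 1.76 dB = 6.02·5 + 1.76 = 31.86 dB.

31.9 dB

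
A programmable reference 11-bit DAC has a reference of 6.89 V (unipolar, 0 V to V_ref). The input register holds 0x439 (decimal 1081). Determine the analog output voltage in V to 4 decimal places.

3.6368 V

LSB = 6.89 V / 2^11 = 3.364 mV.
Code 0x439 = 1081 decimal.
V_out = 0 + 1081 × 0.00336426 V = 3.63676 V.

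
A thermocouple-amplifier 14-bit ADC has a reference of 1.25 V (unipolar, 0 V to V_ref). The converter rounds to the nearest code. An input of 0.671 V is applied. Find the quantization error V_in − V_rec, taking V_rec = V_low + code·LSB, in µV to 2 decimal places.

Step size: 1.25 V ÷ 2^14 = 76.29 µV.
(0.671 − 0)/7.62939e-05 = 8794.9312; round gives code 8795.
V_rec = 0 + 8795·7.62939e-05 = 0.67100525 V.
V_in − V_rec = -5.24902e-06 V = -5.25 µV.

-5.25 µV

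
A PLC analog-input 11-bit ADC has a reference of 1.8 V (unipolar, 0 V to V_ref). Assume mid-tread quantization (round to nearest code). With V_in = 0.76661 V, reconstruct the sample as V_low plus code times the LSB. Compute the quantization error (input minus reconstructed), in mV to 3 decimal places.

0.204 mV

One LSB is 1.8 V / 2048 = 0.879 mV.
Scaled input = 872.2318 LSBs, so code = 872.
Reconstructed: 0.76640625 V.
V_in − V_rec = 0.00020375 V = 0.204 mV.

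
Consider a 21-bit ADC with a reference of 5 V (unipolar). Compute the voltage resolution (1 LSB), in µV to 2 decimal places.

2.38 µV

Full-scale span = 5 V.
LSB = 5 / 2^21 = 5 / 2097152 = 2.38419e-06 V = 2.38 µV.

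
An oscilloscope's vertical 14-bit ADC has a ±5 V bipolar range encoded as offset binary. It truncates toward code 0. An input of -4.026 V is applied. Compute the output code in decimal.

code 1595

LSB = 10 V / 16384 = 0.610 mV.
(-4.026 − (−5)) / 0.000610352 = 1595.802 LSBs.
⌊·⌋(1595.802) = 1595.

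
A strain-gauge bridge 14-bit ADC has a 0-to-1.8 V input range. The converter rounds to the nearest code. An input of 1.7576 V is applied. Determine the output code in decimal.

With 16384 levels over 1.8 V, one step is 109.86 µV.
(1.7576 − 0) / 0.000109863 = 15998.066 LSBs.
So the output code is 15998.

code 15998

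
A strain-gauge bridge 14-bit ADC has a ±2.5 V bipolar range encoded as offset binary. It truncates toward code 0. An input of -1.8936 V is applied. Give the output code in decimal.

code 1987

LSB = 5 V / 16384 = 305.18 µV.
(V_in − V_low)/LSB = (-1.8936 − (−2.5)) / 0.000305176 = 1987.052.
Floor → code 1987.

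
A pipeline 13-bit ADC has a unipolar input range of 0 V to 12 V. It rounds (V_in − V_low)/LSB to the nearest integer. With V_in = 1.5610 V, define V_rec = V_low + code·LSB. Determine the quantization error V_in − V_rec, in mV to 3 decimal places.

One LSB is 12 V / 8192 = 1.465 mV.
Scaled input = 1065.6427 LSBs, so code = 1066.
Reconstructed: 1.5615234 V.
Error = 1.5610 − 1.5615234 = -0.000523438 V = -0.523 mV.

-0.523 mV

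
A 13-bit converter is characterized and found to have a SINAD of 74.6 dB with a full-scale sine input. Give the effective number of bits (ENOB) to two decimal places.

ENOB = (SINAD − 1.76) / 6.02 = (74.6 − 1.76)/6.02 = 12.100.

12.10 bits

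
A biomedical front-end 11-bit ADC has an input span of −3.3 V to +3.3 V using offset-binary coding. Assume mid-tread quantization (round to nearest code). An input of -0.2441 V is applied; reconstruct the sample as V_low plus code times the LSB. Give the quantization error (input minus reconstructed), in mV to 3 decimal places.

One LSB is 6.6 V / 2048 = 3.223 mV.
Scaled input = 948.2550 LSBs, so code = 948.
Code 948 maps back to (−3.3) + 948×0.00322266 V = -0.24492188 V.
Difference: 0.000821875 V → 0.822 mV.

0.822 mV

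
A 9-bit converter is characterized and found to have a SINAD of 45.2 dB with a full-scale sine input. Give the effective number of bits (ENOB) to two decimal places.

7.22 bits

ENOB = (SINAD − 1.76) / 6.02 = (45.2 − 1.76)/6.02 = 7.216.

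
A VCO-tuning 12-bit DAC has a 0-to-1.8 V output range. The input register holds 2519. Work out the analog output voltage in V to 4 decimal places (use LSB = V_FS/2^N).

1.1070 V

LSB = 1.8 V / 2^12 = 439.45 µV.
V_out = 0 + 2519 × 0.000439453 V = 1.10698 V.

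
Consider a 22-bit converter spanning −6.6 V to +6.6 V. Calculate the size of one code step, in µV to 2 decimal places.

3.15 µV

Full-scale span = 13.2 V.
LSB = 13.2 / 2^22 = 13.2 / 4194304 = 3.14713e-06 V = 3.15 µV.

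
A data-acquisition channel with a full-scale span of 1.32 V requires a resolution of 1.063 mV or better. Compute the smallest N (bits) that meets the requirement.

11 bits

Number of steps required ≥ 1.32 V / 1.063 mV = 1241.77.
Need 2^N ≥ 1241.77; 2^10 = 1024, 2^11 = 2048.
Minimum N = 11.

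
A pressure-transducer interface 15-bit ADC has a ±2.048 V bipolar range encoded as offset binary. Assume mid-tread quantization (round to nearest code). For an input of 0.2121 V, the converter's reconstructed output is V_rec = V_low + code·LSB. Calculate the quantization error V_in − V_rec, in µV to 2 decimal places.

One LSB is 4.096 V / 32768 = 125.00 µV.
(0.2121 − (−2.048))/0.000125 = 18080.8000; round gives code 18081.
Reconstructed: 0.212125 V.
Difference: -2.5e-05 V → -25.00 µV.

-25.00 µV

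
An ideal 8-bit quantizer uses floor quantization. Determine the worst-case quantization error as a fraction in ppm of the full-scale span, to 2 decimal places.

3906.25 ppm

Truncating → worst-case error = 1 LSB = V_FS/2^8, so 1e+06/256 = 3906.25 ppm of full scale.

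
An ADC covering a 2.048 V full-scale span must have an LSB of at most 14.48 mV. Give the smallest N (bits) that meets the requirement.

Number of steps required ≥ 2.048 V / 14.48 mV = 141.44.
Need 2^N ≥ 141.44; 2^7 = 128, 2^8 = 256.
Minimum N = 8.

8 bits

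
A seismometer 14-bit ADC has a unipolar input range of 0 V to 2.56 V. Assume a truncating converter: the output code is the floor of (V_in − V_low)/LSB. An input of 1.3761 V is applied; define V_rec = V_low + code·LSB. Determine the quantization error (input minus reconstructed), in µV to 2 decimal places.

6.25 µV

Step size: 2.56 V ÷ 2^14 = 156.25 µV.
(1.3761 − 0)/0.00015625 = 8807.0400; ⌊·⌋ gives code 8807.
V_rec = 0 + 8807·0.00015625 = 1.3760937 V.
V_in − V_rec = 6.25e-06 V = 6.25 µV.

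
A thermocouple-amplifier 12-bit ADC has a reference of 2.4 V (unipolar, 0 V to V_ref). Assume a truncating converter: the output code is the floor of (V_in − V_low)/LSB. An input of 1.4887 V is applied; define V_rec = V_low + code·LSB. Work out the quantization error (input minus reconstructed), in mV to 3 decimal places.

One LSB is 2.4 V / 4096 = 0.586 mV.
(V_in − V_low)/LSB = (1.4887 − 0)/0.000585937 = 2540.7147 → code 2540 (floor).
Code 2540 maps back to 0 + 2540×0.000585937 V = 1.4882812 V.
Difference: 0.00041875 V → 0.419 mV.

0.419 mV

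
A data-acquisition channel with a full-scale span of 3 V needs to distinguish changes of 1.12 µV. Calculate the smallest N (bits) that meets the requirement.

Number of steps required ≥ 3 V / 1.12 µV = 2678571.43.
Need 2^N ≥ 2678571.43; 2^21 = 2097152, 2^22 = 4194304.
Minimum N = 22.

22 bits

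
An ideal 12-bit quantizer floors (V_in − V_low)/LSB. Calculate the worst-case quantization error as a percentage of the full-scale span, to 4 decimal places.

0.0244 %

Truncating → worst-case error = 1 LSB = V_FS/2^12, so 100/4096 = 0.0244141 % of full scale.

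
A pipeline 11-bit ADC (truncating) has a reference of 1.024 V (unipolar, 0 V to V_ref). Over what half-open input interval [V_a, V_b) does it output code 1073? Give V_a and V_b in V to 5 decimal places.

LSB = 1.024/2^11 = 0.500 mV.
V_a = V_low + 1073·LSB = 0.5365 V; V_b = V_low + 1074·LSB = 0.537 V.

[0.53650 V, 0.53700 V)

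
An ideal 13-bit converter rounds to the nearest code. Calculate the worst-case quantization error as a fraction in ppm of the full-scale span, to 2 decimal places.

Rounding → worst-case error = ½ LSB = V_FS/2^14, so 1e+06/16384 = 61.0352 ppm of full scale.

61.04 ppm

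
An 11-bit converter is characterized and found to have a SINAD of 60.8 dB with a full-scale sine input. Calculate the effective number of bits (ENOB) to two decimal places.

9.81 bits

ENOB = (SINAD − 1.76) / 6.02 = (60.8 − 1.76)/6.02 = 9.807.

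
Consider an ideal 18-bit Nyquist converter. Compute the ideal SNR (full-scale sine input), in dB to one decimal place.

110.1 dB

SNR ≈ 6.02·N + 1.76 dB = 6.02·18 + 1.76 = 110.12 dB.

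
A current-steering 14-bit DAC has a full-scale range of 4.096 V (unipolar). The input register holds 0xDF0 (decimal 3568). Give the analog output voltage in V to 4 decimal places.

LSB = 4.096 V / 2^14 = 250.00 µV.
Code 0xDF0 = 3568 decimal.
V_out = 0 + 3568 × 0.00025 V = 0.892 V.

0.8920 V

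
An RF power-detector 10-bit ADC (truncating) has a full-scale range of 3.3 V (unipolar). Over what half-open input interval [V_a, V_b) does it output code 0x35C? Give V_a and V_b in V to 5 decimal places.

LSB = 3.3/2^10 = 3.223 mV.
Code 0x35C = 860 decimal.
V_a = V_low + 860·LSB = 2.77148 V; V_b = V_low + 861·LSB = 2.77471 V.

[2.77148 V, 2.77471 V)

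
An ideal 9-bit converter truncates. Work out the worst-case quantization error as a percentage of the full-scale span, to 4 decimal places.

Truncating → worst-case error = 1 LSB = V_FS/2^9, so 100/512 = 0.195312 % of full scale.

0.1953 %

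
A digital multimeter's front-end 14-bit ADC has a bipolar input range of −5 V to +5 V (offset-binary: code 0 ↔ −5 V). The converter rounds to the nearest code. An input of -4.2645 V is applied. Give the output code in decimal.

code 1205

Full-scale span = 10 V; LSB = 10/2^14 = 0.610 mV.
(-4.2645 − (−5)) / 0.000610352 = 1205.043 LSBs.
Round → code 1205.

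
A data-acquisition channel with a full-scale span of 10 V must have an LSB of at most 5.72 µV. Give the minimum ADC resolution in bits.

Number of steps required ≥ 10 V / 5.72 µV = 1748251.75.
Need 2^N ≥ 1748251.75; 2^20 = 1048576, 2^21 = 2097152.
Minimum N = 21.

21 bits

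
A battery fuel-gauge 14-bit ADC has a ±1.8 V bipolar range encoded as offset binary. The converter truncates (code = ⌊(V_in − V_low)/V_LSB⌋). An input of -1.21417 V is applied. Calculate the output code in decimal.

code 2666

LSB = 3.6 V / 16384 = 219.73 µV.
(V_in − V_low)/LSB = (-1.21417 − (−1.8)) / 0.000219727 = 2666.177.
So the output code is 2666.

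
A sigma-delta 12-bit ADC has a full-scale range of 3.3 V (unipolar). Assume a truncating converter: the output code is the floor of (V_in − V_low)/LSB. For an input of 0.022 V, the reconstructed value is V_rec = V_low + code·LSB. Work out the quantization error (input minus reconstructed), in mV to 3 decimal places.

One LSB is 3.3 V / 4096 = 0.806 mV.
(0.022 − 0)/0.000805664 = 27.3067; ⌊·⌋ gives code 27.
Reconstructed: 0.02175293 V.
Error = 0.022 − 0.02175293 = 0.00024707 V = 0.247 mV.

0.247 mV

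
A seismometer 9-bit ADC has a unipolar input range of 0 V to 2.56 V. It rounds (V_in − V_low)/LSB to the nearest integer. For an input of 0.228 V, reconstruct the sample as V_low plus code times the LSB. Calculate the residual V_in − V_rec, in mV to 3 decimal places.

LSB = 2.56/2^9 = 5.000 mV.
(V_in − V_low)/LSB = (0.228 − 0)/0.005 = 45.6000 → code 46 (round).
V_rec = 0 + 46·0.005 = 0.23 V.
Error = 0.228 − 0.23 = -0.002 V = -2.000 mV.

-2.000 mV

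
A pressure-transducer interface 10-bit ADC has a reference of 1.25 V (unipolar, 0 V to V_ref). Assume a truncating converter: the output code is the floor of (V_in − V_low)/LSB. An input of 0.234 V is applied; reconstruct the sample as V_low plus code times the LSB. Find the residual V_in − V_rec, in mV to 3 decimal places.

0.846 mV

One LSB is 1.25 V / 1024 = 1.221 mV.
(V_in − V_low)/LSB = (0.234 − 0)/0.0012207 = 191.6928 → code 191 (floor).
V_rec = 0 + 191·0.0012207 = 0.2331543 V.
V_in − V_rec = 0.000845703 V = 0.846 mV.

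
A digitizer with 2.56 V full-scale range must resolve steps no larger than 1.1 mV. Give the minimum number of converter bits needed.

12 bits

Number of steps required ≥ 2.56 V / 1.1 mV = 2327.27.
Need 2^N ≥ 2327.27; 2^11 = 2048, 2^12 = 4096.
Minimum N = 12.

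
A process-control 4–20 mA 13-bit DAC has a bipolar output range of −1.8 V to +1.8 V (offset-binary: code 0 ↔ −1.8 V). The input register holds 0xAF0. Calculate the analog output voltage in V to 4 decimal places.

-0.5695 V

LSB = 3.6 V / 2^13 = 439.45 µV.
Code 0xAF0 = 2800 decimal.
V_out = (−1.8) + 2800 × 0.000439453 V = -0.569531 V.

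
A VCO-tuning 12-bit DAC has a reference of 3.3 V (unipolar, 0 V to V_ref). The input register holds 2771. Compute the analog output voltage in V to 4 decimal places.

2.2325 V

LSB = 3.3 V / 2^12 = 0.806 mV.
V_out = 0 + 2771 × 0.000805664 V = 2.2325 V.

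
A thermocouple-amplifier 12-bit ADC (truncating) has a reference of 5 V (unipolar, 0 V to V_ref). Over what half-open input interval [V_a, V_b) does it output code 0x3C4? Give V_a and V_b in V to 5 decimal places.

LSB = 5/2^12 = 1.221 mV.
Code 0x3C4 = 964 decimal.
V_a = V_low + 964·LSB = 1.17676 V; V_b = V_low + 965·LSB = 1.17798 V.

[1.17676 V, 1.17798 V)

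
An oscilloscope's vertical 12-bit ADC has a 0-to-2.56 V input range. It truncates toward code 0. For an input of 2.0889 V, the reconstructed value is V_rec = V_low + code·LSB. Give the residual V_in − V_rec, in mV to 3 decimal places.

LSB = 2.56/2^12 = 0.625 mV.
Scaled input = 3342.2400 LSBs, so code = 3342.
Reconstructed: 2.08875 V.
V_in − V_rec = 0.00015 V = 0.150 mV.

0.150 mV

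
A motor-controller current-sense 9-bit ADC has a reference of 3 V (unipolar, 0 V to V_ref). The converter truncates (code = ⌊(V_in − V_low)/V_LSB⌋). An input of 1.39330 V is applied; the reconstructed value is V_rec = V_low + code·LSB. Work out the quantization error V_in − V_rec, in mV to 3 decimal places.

4.628 mV

Step size: 3 V ÷ 2^9 = 5.859 mV.
Scaled input = 237.7899 LSBs, so code = 237.
V_rec = 0 + 237·0.00585938 = 1.3886719 V.
Difference: 0.00462813 V → 4.628 mV.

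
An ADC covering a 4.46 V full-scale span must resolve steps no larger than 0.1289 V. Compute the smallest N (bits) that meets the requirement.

6 bits

Number of steps required ≥ 4.46 V / 0.1289 V = 34.60.
Need 2^N ≥ 34.60; 2^5 = 32, 2^6 = 64.
Minimum N = 6.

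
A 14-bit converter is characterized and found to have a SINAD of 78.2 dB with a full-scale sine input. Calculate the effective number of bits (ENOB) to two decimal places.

12.70 bits

ENOB = (SINAD − 1.76) / 6.02 = (78.2 − 1.76)/6.02 = 12.698.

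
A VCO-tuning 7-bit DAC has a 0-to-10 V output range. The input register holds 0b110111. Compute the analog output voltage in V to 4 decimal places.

LSB = 10 V / 2^7 = 78.125 mV.
Code 0b110111 = 55 decimal.
V_out = 0 + 55 × 0.078125 V = 4.29688 V.

4.2969 V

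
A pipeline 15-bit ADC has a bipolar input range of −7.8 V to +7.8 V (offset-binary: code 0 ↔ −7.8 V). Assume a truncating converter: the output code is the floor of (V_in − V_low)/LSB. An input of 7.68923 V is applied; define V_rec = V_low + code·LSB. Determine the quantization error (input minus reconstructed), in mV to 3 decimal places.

One LSB is 15.6 V / 32768 = 476.07 µV.
Scaled input = 32535.3262 LSBs, so code = 32535.
V_rec = (−7.8) + 32535·0.000476074 = 7.6890747 V.
Difference: 0.000155293 V → 0.155 mV.

0.155 mV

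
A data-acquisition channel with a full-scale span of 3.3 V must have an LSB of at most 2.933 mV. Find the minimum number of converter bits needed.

11 bits

Number of steps required ≥ 3.3 V / 2.933 mV = 1125.13.
Need 2^N ≥ 1125.13; 2^10 = 1024, 2^11 = 2048.
Minimum N = 11.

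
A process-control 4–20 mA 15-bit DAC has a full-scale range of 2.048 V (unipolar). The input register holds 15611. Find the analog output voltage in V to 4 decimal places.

LSB = 2.048 V / 2^15 = 62.50 µV.
V_out = 0 + 15611 × 6.25e-05 V = 0.975688 V.

0.9757 V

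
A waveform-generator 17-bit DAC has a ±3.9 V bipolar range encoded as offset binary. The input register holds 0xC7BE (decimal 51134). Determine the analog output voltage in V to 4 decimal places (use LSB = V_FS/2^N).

-0.8571 V

LSB = 7.8 V / 2^17 = 59.51 µV.
Code 0xC7BE = 51134 decimal.
V_out = (−3.9) + 51134 × 5.95093e-05 V = -0.857053 V.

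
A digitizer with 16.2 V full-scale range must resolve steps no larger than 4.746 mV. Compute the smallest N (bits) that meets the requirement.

12 bits

Number of steps required ≥ 16.2 V / 4.746 mV = 3413.40.
Need 2^N ≥ 3413.40; 2^11 = 2048, 2^12 = 4096.
Minimum N = 12.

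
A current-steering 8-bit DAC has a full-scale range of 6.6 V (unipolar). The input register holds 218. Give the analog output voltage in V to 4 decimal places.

5.6203 V

LSB = 6.6 V / 2^8 = 25.781 mV.
V_out = 0 + 218 × 0.0257812 V = 5.62031 V.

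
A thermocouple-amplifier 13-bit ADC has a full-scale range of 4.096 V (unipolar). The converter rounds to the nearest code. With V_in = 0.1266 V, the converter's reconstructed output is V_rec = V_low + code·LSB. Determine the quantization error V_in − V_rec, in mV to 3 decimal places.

One LSB is 4.096 V / 8192 = 0.500 mV.
(V_in − V_low)/LSB = (0.1266 − 0)/0.0005 = 253.2000 → code 253 (round).
Code 253 maps back to 0 + 253×0.0005 V = 0.1265 V.
Difference: 0.0001 V → 0.100 mV.

0.100 mV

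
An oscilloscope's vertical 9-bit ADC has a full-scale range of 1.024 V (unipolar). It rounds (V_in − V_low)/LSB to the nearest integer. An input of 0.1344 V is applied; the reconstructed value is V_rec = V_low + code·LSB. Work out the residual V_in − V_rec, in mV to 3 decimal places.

One LSB is 1.024 V / 512 = 2.000 mV.
(0.1344 − 0)/0.002 = 67.2000; round gives code 67.
Code 67 maps back to 0 + 67×0.002 V = 0.134 V.
Error = 0.1344 − 0.134 = 0.0004 V = 0.400 mV.

0.400 mV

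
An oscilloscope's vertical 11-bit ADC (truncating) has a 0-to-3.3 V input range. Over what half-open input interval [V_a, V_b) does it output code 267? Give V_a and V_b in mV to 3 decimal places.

LSB = 3.3/2^11 = 1.611 mV.
V_a = V_low + 267·LSB = 0.430225 V; V_b = V_low + 268·LSB = 0.431836 V.

[430.225 mV, 431.836 mV)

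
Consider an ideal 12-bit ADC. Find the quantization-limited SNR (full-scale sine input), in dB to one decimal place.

SNR ≈ 6.02·N + 1.76 dB = 6.02·12 + 1.76 = 74.00 dB.

74.0 dB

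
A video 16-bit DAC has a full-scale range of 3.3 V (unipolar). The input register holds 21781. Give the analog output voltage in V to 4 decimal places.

LSB = 3.3 V / 2^16 = 50.35 µV.
V_out = 0 + 21781 × 5.0354e-05 V = 1.09676 V.

1.0968 V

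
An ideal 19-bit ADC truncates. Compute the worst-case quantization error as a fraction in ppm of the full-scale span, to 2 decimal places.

1.91 ppm

Truncating → worst-case error = 1 LSB = V_FS/2^19, so 1e+06/524288 = 1.90735 ppm of full scale.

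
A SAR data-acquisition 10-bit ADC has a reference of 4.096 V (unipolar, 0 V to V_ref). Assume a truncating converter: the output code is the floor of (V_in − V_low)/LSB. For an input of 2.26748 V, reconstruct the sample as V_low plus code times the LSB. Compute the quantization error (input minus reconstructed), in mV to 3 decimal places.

One LSB is 4.096 V / 1024 = 4.000 mV.
Scaled input = 566.8700 LSBs, so code = 566.
Reconstructed: 2.264 V.
V_in − V_rec = 0.00348 V = 3.480 mV.

3.480 mV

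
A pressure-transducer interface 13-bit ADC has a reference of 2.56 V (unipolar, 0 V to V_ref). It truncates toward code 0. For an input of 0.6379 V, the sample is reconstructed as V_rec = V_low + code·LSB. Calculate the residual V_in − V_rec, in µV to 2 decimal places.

87.50 µV

LSB = 2.56/2^13 = 312.50 µV.
(V_in − V_low)/LSB = (0.6379 − 0)/0.0003125 = 2041.2800 → code 2041 (floor).
Reconstructed: 0.6378125 V.
Error = 0.6379 − 0.6378125 = 8.75e-05 V = 87.50 µV.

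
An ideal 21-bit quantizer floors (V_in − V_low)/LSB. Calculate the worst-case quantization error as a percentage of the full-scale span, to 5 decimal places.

0.00005 %

Truncating → worst-case error = 1 LSB = V_FS/2^21, so 100/2097152 = 4.76837e-05 % of full scale.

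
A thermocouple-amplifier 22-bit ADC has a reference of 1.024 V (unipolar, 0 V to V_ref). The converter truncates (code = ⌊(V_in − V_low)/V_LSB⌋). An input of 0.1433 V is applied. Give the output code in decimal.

With 4194304 levels over 1.024 V, one step is 0.24 µV.
(0.1433 − 0) / 2.44141e-07 = 586956.800 LSBs.
Floor → code 586956.

code 586956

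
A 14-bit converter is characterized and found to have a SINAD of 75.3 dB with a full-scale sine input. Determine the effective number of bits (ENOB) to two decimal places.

12.22 bits

ENOB = (SINAD − 1.76) / 6.02 = (75.3 − 1.76)/6.02 = 12.216.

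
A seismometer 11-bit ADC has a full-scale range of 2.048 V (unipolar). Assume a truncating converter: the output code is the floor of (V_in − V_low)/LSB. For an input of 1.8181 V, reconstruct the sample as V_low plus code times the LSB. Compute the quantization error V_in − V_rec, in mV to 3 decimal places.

0.100 mV

Step size: 2.048 V ÷ 2^11 = 1.000 mV.
Scaled input = 1818.1000 LSBs, so code = 1818.
Reconstructed: 1.818 V.
V_in − V_rec = 0.0001 V = 0.100 mV.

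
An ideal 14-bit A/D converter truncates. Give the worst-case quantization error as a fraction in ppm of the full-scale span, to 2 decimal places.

Truncating → worst-case error = 1 LSB = V_FS/2^14, so 1e+06/16384 = 61.0352 ppm of full scale.

61.04 ppm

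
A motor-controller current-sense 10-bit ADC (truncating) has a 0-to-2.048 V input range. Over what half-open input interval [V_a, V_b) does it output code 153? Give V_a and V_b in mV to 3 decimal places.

[306.000 mV, 308.000 mV)

LSB = 2.048/2^10 = 2.000 mV.
V_a = V_low + 153·LSB = 0.306 V; V_b = V_low + 154·LSB = 0.308 V.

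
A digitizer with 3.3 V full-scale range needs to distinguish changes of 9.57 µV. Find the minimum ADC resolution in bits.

19 bits

Number of steps required ≥ 3.3 V / 9.57 µV = 344827.59.
Need 2^N ≥ 344827.59; 2^18 = 262144, 2^19 = 524288.
Minimum N = 19.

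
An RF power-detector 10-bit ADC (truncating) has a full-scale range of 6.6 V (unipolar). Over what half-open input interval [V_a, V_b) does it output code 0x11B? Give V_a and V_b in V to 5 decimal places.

[1.82402 V, 1.83047 V)

LSB = 6.6/2^10 = 6.445 mV.
Code 0x11B = 283 decimal.
V_a = V_low + 283·LSB = 1.82402 V; V_b = V_low + 284·LSB = 1.83047 V.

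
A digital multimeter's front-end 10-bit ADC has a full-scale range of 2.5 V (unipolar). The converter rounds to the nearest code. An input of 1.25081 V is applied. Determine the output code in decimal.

code 512

With 1024 levels over 2.5 V, one step is 2.441 mV.
(V_in − V_low)/LSB = (1.25081 − 0) / 0.00244141 = 512.332.
So the output code is 512.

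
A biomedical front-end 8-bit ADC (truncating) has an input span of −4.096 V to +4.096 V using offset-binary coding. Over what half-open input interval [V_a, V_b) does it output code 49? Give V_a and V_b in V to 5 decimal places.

LSB = 8.192/2^8 = 32.000 mV.
V_a = V_low + 49·LSB = -2.528 V; V_b = V_low + 50·LSB = -2.496 V.

[-2.52800 V, -2.49600 V)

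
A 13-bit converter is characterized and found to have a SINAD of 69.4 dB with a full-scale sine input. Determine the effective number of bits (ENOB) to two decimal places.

11.24 bits

ENOB = (SINAD − 1.76) / 6.02 = (69.4 − 1.76)/6.02 = 11.236.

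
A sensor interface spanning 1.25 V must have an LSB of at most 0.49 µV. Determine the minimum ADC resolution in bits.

22 bits

Number of steps required ≥ 1.25 V / 0.49 µV = 2551020.41.
Need 2^N ≥ 2551020.41; 2^21 = 2097152, 2^22 = 4194304.
Minimum N = 22.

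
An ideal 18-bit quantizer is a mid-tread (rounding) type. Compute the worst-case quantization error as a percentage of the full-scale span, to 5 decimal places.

Rounding → worst-case error = ½ LSB = V_FS/2^19, so 100/524288 = 0.000190735 % of full scale.

0.00019 %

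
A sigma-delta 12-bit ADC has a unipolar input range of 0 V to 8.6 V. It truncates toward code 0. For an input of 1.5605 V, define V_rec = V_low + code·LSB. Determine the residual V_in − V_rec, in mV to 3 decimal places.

Step size: 8.6 V ÷ 2^12 = 2.100 mV.
Scaled input = 743.2335 LSBs, so code = 743.
V_rec = 0 + 743·0.00209961 = 1.5600098 V.
Difference: 0.000490234 V → 0.490 mV.

0.490 mV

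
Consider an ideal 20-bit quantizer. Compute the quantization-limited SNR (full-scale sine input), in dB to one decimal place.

122.2 dB

SNR ≈ 6.02·N + 1.76 dB = 6.02·20 + 1.76 = 122.16 dB.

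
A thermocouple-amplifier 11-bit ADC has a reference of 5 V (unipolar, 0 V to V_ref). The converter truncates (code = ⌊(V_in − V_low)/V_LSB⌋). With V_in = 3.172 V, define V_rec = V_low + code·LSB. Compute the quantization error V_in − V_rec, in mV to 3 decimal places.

One LSB is 5 V / 2048 = 2.441 mV.
(V_in − V_low)/LSB = (3.172 − 0)/0.00244141 = 1299.2512 → code 1299 (floor).
V_rec = 0 + 1299·0.00244141 = 3.1713867 V.
Error = 3.172 − 3.1713867 = 0.000613281 V = 0.613 mV.

0.613 mV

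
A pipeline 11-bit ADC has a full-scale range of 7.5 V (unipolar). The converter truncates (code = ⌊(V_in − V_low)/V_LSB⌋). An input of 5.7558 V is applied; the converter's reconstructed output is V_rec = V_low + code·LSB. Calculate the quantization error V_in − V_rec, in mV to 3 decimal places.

2.626 mV

Step size: 7.5 V ÷ 2^11 = 3.662 mV.
Scaled input = 1571.7171 LSBs, so code = 1571.
V_rec = 0 + 1571·0.00366211 = 5.7531738 V.
Error = 5.7558 − 5.7531738 = 0.00262617 V = 2.626 mV.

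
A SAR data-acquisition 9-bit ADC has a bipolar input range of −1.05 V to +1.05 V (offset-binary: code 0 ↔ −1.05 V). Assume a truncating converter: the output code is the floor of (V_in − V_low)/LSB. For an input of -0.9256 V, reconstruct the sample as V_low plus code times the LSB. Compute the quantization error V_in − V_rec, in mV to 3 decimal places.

1.353 mV

Step size: 2.1 V ÷ 2^9 = 4.102 mV.
Scaled input = 30.3299 LSBs, so code = 30.
Reconstructed: -0.92695313 V.
V_in − V_rec = 0.00135312 V = 1.353 mV.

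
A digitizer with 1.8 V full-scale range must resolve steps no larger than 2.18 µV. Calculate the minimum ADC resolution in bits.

20 bits

Number of steps required ≥ 1.8 V / 2.18 µV = 825688.07.
Need 2^N ≥ 825688.07; 2^19 = 524288, 2^20 = 1048576.
Minimum N = 20.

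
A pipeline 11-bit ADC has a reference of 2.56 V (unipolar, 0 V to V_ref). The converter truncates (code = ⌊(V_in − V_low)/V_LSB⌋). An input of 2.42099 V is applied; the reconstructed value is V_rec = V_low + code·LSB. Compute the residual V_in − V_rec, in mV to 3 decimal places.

LSB = 2.56/2^11 = 1.250 mV.
Scaled input = 1936.7920 LSBs, so code = 1936.
Reconstructed: 2.42 V.
V_in − V_rec = 0.00099 V = 0.990 mV.

0.990 mV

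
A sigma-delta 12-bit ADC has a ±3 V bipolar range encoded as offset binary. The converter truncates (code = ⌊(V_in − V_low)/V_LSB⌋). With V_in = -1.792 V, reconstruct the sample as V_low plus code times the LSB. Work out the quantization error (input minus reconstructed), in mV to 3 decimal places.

0.969 mV

LSB = 6/2^12 = 1.465 mV.
(V_in − V_low)/LSB = (-1.792 − (−3))/0.00146484 = 824.6613 → code 824 (floor).
V_rec = (−3) + 824·0.00146484 = -1.7929688 V.
Error = -1.792 − (−1.7929688) = 0.00096875 V = 0.969 mV.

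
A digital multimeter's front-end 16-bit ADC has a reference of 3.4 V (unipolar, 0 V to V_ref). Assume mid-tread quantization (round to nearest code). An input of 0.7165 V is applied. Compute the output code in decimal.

code 13811

Full-scale span = 3.4 V; LSB = 3.4/2^16 = 51.88 µV.
Input sits at 13810.748 steps above V_low.
So the output code is 13811.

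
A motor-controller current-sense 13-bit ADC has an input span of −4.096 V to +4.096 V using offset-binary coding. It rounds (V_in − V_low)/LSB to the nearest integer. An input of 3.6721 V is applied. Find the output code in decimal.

code 7768

LSB = 8.192 V / 8192 = 1.000 mV.
(3.6721 − (−4.096)) / 0.001 = 7768.100 LSBs.
So the output code is 7768.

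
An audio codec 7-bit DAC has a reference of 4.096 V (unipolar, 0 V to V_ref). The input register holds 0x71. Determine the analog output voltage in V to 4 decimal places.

LSB = 4.096 V / 2^7 = 32.000 mV.
Code 0x71 = 113 decimal.
V_out = 0 + 113 × 0.032 V = 3.616 V.

3.6160 V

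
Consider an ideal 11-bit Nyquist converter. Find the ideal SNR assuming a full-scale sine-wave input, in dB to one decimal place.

SNR ≈ 6.02·N + 1.76 dB = 6.02·11 + 1.76 = 67.98 dB.

68.0 dB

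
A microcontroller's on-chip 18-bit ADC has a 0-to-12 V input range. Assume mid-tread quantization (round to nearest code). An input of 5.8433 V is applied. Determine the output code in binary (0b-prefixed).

code 0b11111001010100001 (decimal 127649)

LSB = 12 V / 262144 = 45.78 µV.
(5.8433 − 0) / 4.57764e-05 = 127648.836 LSBs.
Round → code 127649.
In binary (0b-prefixed): 0b11111001010100001.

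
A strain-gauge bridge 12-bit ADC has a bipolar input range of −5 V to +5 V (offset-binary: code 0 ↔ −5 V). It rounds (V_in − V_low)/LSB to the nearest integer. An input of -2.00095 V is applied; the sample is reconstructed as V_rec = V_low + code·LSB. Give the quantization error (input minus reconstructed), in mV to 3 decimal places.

Step size: 10 V ÷ 2^12 = 2.441 mV.
(-2.00095 − (−5))/0.00244141 = 1228.4109; round gives code 1228.
V_rec = (−5) + 1228·0.00244141 = -2.0019531 V.
V_in − V_rec = 0.00100312 V = 1.003 mV.

1.003 mV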